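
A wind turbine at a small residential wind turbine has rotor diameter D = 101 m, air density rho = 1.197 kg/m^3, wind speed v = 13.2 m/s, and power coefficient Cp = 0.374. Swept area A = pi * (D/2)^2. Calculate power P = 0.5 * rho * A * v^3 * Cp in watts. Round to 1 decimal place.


Step 1 -- Compute swept area:
  A = pi * (D/2)^2 = pi * (101/2)^2 = 8011.85 m^2
Step 2 -- Apply wind power equation:
  P = 0.5 * rho * A * v^3 * Cp
  v^3 = 13.2^3 = 2299.968
  P = 0.5 * 1.197 * 8011.85 * 2299.968 * 0.374
  P = 4124679.2 W

4124679.2


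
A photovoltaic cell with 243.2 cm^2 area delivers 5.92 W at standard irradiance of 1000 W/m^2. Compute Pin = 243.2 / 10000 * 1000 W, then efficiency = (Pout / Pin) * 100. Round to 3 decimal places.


First compute the input power:
  Pin = area_cm2 / 10000 * G = 243.2 / 10000 * 1000 = 24.32 W
Then compute efficiency:
  Efficiency = (Pout / Pin) * 100 = (5.92 / 24.32) * 100
  Efficiency = 24.342%

24.342


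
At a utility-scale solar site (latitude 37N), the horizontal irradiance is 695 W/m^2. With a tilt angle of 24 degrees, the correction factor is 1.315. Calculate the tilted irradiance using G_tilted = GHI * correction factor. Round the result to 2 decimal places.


Identify the given values:
  GHI = 695 W/m^2, tilt correction factor = 1.315
Apply the formula G_tilted = GHI * factor:
  G_tilted = 695 * 1.315
  G_tilted = 913.93 W/m^2

913.93


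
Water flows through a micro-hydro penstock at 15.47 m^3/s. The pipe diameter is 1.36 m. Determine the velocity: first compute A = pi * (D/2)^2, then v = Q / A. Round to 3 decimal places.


Compute pipe cross-sectional area:
  A = pi * (D/2)^2 = pi * (1.36/2)^2 = 1.4527 m^2
Calculate velocity:
  v = Q / A = 15.47 / 1.4527
  v = 10.649 m/s

10.649


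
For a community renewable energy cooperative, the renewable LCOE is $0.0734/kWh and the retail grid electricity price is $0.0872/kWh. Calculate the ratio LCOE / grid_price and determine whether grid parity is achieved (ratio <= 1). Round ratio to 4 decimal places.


Compare LCOE to grid price:
  LCOE = $0.0734/kWh, Grid price = $0.0872/kWh
  Ratio = LCOE / grid_price = 0.0734 / 0.0872 = 0.8417
  Grid parity achieved (ratio <= 1)? yes

0.8417


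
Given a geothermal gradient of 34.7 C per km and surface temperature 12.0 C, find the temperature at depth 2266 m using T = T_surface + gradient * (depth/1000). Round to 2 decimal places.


Convert depth to km: 2266 / 1000 = 2.266 km
Temperature increase = gradient * depth_km = 34.7 * 2.266 = 78.63 C
Temperature at depth = T_surface + delta_T = 12.0 + 78.63
T = 90.63 C

90.63


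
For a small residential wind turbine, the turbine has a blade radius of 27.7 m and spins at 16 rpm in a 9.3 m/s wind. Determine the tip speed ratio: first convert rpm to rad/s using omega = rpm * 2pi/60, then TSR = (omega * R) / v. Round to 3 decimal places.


Convert rotational speed to rad/s:
  omega = 16 * 2 * pi / 60 = 1.6755 rad/s
Compute tip speed:
  v_tip = omega * R = 1.6755 * 27.7 = 46.412 m/s
Tip speed ratio:
  TSR = v_tip / v_wind = 46.412 / 9.3 = 4.991

4.991


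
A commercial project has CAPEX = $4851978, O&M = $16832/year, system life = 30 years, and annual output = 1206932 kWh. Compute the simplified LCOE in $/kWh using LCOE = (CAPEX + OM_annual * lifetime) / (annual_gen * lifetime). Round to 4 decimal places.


Total cost = CAPEX + OM * lifetime = 4851978 + 16832 * 30 = 4851978 + 504960 = 5356938
Total generation = annual * lifetime = 1206932 * 30 = 36207960 kWh
LCOE = 5356938 / 36207960
LCOE = 0.1479 $/kWh

0.1479


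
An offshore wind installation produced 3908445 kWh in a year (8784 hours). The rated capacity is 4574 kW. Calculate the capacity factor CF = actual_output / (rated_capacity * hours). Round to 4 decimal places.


Capacity factor = actual output / maximum possible output
Maximum possible = rated * hours = 4574 * 8784 = 40178016 kWh
CF = 3908445 / 40178016
CF = 0.0973

0.0973


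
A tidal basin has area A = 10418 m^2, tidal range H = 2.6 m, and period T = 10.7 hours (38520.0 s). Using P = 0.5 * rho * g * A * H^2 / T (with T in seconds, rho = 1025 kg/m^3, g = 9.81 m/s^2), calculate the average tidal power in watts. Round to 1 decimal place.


Convert period to seconds: T = 10.7 * 3600 = 38520.0 s
H^2 = 2.6^2 = 6.76
P = 0.5 * rho * g * A * H^2 / T
P = 0.5 * 1025 * 9.81 * 10418 * 6.76 / 38520.0
P = 9191.9 W

9191.9


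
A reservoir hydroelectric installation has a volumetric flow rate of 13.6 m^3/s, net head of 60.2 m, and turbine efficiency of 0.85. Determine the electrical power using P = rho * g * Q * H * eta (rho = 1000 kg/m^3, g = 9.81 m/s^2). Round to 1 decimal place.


Apply the hydropower formula P = rho * g * Q * H * eta
rho * g = 1000 * 9.81 = 9810.0
P = 9810.0 * 13.6 * 60.2 * 0.85
P = 6826896.7 W

6826896.7


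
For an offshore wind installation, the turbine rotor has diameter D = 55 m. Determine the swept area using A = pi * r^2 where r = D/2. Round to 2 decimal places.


Compute the rotor radius:
  r = D / 2 = 55 / 2 = 27.5 m
Calculate swept area:
  A = pi * r^2 = pi * 27.5^2
  A = 2375.83 m^2

2375.83


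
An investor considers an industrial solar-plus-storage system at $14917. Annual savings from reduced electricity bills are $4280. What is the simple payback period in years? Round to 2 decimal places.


Simple payback period = initial cost / annual savings
Payback = 14917 / 4280
Payback = 3.49 years

3.49


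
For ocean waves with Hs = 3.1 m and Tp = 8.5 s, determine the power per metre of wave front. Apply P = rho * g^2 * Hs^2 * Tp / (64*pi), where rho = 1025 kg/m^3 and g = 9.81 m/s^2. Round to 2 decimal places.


Apply wave power formula:
  g^2 = 9.81^2 = 96.2361
  Hs^2 = 3.1^2 = 9.61
  Numerator = rho * g^2 * Hs^2 * Tp = 1025 * 96.2361 * 9.61 * 8.5 = 8057571.97
  Denominator = 64 * pi = 201.0619
  P = 8057571.97 / 201.0619 = 40075.08 W/m

40075.08


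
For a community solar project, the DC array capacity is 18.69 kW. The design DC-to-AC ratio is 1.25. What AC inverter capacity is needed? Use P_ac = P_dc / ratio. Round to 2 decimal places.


The inverter AC capacity is determined by the DC/AC ratio.
Given: P_dc = 18.69 kW, DC/AC ratio = 1.25
P_ac = P_dc / ratio = 18.69 / 1.25
P_ac = 14.95 kW

14.95


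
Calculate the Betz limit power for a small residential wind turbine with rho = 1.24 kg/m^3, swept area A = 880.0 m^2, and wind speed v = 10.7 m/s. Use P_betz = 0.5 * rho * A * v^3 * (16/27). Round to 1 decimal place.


The Betz coefficient Cp_max = 16/27 = 0.5926
v^3 = 10.7^3 = 1225.043
P_betz = 0.5 * rho * A * v^3 * Cp_max
P_betz = 0.5 * 1.24 * 880.0 * 1225.043 * 0.5926
P_betz = 396079.1 W

396079.1


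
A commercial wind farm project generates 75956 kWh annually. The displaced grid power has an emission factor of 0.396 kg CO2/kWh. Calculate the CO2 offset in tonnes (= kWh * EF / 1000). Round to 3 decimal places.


CO2 offset in kg = generation * emission_factor
CO2 offset = 75956 * 0.396 = 30078.58 kg
Convert to tonnes:
  CO2 offset = 30078.58 / 1000 = 30.079 tonnes

30.079


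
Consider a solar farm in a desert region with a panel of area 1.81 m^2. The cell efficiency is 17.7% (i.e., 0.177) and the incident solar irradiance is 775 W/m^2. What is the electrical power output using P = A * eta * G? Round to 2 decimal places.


Use the solar power formula P = A * eta * G.
Given: A = 1.81 m^2, eta = 0.177, G = 775 W/m^2
P = 1.81 * 0.177 * 775
P = 248.29 W

248.29


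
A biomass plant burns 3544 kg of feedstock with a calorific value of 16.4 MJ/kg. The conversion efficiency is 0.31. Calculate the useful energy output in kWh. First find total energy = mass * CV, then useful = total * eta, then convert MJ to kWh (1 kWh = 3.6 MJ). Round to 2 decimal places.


Total energy = mass * CV = 3544 * 16.4 = 58121.6 MJ
Useful energy = total * eta = 58121.6 * 0.31 = 18017.7 MJ
Convert to kWh: 18017.7 / 3.6
Useful energy = 5004.92 kWh

5004.92


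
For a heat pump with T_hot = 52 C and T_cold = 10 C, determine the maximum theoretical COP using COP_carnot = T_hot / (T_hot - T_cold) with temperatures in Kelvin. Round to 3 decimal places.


Convert to Kelvin:
  T_hot = 52 + 273.15 = 325.15 K
  T_cold = 10 + 273.15 = 283.15 K
Apply Carnot COP formula:
  COP = T_hot_K / (T_hot_K - T_cold_K) = 325.15 / 42.0
  COP = 7.742

7.742


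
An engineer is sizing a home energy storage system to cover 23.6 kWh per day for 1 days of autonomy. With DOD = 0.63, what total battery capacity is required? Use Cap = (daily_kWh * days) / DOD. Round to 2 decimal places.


Total energy needed = daily * days = 23.6 * 1 = 23.6 kWh
Account for depth of discharge:
  Cap = total_energy / DOD = 23.6 / 0.63
  Cap = 37.46 kWh

37.46


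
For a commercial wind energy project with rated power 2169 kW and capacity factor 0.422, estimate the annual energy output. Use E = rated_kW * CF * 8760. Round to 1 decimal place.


Annual energy = rated_kW * capacity_factor * hours_per_year
Given: P_rated = 2169 kW, CF = 0.422, hours = 8760
E = 2169 * 0.422 * 8760
E = 8018185.7 kWh

8018185.7


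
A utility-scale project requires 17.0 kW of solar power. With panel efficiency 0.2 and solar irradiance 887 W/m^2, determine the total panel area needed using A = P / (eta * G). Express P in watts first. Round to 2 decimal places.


Convert target power to watts: P = 17.0 * 1000 = 17000.0 W
Compute denominator: eta * G = 0.2 * 887 = 177.4
Required area A = P / (eta * G) = 17000.0 / 177.4
A = 95.83 m^2

95.83


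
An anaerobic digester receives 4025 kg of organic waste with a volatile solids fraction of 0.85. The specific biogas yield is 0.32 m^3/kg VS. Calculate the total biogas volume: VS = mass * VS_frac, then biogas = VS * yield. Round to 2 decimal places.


Compute volatile solids:
  VS = mass * VS_fraction = 4025 * 0.85 = 3421.25 kg
Calculate biogas volume:
  Biogas = VS * specific_yield = 3421.25 * 0.32
  Biogas = 1094.80 m^3

1094.80


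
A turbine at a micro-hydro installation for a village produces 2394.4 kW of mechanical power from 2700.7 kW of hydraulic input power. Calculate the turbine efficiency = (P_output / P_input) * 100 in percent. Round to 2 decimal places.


Turbine efficiency = (output power / input power) * 100
eta = (2394.4 / 2700.7) * 100
eta = 88.66%

88.66


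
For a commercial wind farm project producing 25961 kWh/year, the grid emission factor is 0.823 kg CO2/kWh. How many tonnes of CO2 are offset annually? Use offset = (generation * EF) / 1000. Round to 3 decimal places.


CO2 offset in kg = generation * emission_factor
CO2 offset = 25961 * 0.823 = 21365.9 kg
Convert to tonnes:
  CO2 offset = 21365.9 / 1000 = 21.366 tonnes

21.366


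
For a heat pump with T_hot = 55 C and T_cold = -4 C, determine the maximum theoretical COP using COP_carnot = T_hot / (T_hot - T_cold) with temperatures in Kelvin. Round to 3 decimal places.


Convert to Kelvin:
  T_hot = 55 + 273.15 = 328.15 K
  T_cold = -4 + 273.15 = 269.15 K
Apply Carnot COP formula:
  COP = T_hot_K / (T_hot_K - T_cold_K) = 328.15 / 59.0
  COP = 5.562

5.562


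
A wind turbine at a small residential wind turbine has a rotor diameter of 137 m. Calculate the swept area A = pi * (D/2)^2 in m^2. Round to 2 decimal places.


Compute the rotor radius:
  r = D / 2 = 137 / 2 = 68.5 m
Calculate swept area:
  A = pi * r^2 = pi * 68.5^2
  A = 14741.14 m^2

14741.14


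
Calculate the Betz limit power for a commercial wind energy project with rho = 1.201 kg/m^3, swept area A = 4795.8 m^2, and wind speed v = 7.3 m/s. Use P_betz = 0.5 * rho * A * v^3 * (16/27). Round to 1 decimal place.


The Betz coefficient Cp_max = 16/27 = 0.5926
v^3 = 7.3^3 = 389.017
P_betz = 0.5 * rho * A * v^3 * Cp_max
P_betz = 0.5 * 1.201 * 4795.8 * 389.017 * 0.5926
P_betz = 663894.2 W

663894.2


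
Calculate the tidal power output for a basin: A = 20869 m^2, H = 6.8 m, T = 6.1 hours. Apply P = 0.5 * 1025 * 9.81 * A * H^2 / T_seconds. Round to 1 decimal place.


Convert period to seconds: T = 6.1 * 3600 = 21960.0 s
H^2 = 6.8^2 = 46.24
P = 0.5 * rho * g * A * H^2 / T
P = 0.5 * 1025 * 9.81 * 20869 * 46.24 / 21960.0
P = 220927.6 W

220927.6


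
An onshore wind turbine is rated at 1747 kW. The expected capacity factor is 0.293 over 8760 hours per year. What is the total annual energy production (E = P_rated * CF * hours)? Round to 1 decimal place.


Annual energy = rated_kW * capacity_factor * hours_per_year
Given: P_rated = 1747 kW, CF = 0.293, hours = 8760
E = 1747 * 0.293 * 8760
E = 4483990.0 kWh

4483990.0


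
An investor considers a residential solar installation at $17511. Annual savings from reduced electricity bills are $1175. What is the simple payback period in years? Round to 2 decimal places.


Simple payback period = initial cost / annual savings
Payback = 17511 / 1175
Payback = 14.90 years

14.90


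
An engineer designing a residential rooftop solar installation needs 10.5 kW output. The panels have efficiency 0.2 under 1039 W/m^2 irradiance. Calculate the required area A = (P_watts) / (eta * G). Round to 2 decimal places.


Convert target power to watts: P = 10.5 * 1000 = 10500.0 W
Compute denominator: eta * G = 0.2 * 1039 = 207.8
Required area A = P / (eta * G) = 10500.0 / 207.8
A = 50.53 m^2

50.53


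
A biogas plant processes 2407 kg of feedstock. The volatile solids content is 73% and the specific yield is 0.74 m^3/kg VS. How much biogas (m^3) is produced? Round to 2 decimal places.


Compute volatile solids:
  VS = mass * VS_fraction = 2407 * 0.73 = 1757.11 kg
Calculate biogas volume:
  Biogas = VS * specific_yield = 1757.11 * 0.74
  Biogas = 1300.26 m^3

1300.26


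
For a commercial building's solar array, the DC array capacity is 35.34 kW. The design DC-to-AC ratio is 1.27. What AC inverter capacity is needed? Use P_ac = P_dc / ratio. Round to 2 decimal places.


The inverter AC capacity is determined by the DC/AC ratio.
Given: P_dc = 35.34 kW, DC/AC ratio = 1.27
P_ac = P_dc / ratio = 35.34 / 1.27
P_ac = 27.83 kW

27.83


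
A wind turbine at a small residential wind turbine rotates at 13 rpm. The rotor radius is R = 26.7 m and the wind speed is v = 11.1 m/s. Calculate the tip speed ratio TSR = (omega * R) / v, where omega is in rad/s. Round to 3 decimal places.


Convert rotational speed to rad/s:
  omega = 13 * 2 * pi / 60 = 1.3614 rad/s
Compute tip speed:
  v_tip = omega * R = 1.3614 * 26.7 = 36.348 m/s
Tip speed ratio:
  TSR = v_tip / v_wind = 36.348 / 11.1 = 3.275

3.275


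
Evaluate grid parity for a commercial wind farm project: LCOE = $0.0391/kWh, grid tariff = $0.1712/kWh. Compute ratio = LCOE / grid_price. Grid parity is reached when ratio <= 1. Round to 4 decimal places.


Compare LCOE to grid price:
  LCOE = $0.0391/kWh, Grid price = $0.1712/kWh
  Ratio = LCOE / grid_price = 0.0391 / 0.1712 = 0.2284
  Grid parity achieved (ratio <= 1)? yes

0.2284


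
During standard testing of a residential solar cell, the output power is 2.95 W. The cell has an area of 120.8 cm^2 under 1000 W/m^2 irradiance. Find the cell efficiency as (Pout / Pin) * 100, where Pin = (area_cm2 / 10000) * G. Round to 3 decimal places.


First compute the input power:
  Pin = area_cm2 / 10000 * G = 120.8 / 10000 * 1000 = 12.08 W
Then compute efficiency:
  Efficiency = (Pout / Pin) * 100 = (2.95 / 12.08) * 100
  Efficiency = 24.421%

24.421


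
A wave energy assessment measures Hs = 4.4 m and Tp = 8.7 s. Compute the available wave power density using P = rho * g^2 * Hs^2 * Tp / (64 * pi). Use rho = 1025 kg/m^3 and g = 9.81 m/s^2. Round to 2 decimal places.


Apply wave power formula:
  g^2 = 9.81^2 = 96.2361
  Hs^2 = 4.4^2 = 19.36
  Numerator = rho * g^2 * Hs^2 * Tp = 1025 * 96.2361 * 19.36 * 8.7 = 16614469.77
  Denominator = 64 * pi = 201.0619
  P = 16614469.77 / 201.0619 = 82633.59 W/m

82633.59


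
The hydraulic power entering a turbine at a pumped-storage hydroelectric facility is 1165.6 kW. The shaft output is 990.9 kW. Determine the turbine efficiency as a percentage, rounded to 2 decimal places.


Turbine efficiency = (output power / input power) * 100
eta = (990.9 / 1165.6) * 100
eta = 85.01%

85.01


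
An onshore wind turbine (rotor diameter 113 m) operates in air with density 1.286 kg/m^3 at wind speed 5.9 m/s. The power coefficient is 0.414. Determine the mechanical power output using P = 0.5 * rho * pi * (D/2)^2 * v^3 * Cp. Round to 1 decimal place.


Step 1 -- Compute swept area:
  A = pi * (D/2)^2 = pi * (113/2)^2 = 10028.75 m^2
Step 2 -- Apply wind power equation:
  P = 0.5 * rho * A * v^3 * Cp
  v^3 = 5.9^3 = 205.379
  P = 0.5 * 1.286 * 10028.75 * 205.379 * 0.414
  P = 548294.8 W

548294.8


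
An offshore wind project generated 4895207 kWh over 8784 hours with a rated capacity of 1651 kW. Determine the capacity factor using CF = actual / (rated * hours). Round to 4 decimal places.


Capacity factor = actual output / maximum possible output
Maximum possible = rated * hours = 1651 * 8784 = 14502384 kWh
CF = 4895207 / 14502384
CF = 0.3375

0.3375


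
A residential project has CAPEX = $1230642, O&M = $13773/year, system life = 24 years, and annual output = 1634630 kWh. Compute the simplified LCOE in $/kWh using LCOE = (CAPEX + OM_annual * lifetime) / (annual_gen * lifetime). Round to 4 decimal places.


Total cost = CAPEX + OM * lifetime = 1230642 + 13773 * 24 = 1230642 + 330552 = 1561194
Total generation = annual * lifetime = 1634630 * 24 = 39231120 kWh
LCOE = 1561194 / 39231120
LCOE = 0.0398 $/kWh

0.0398


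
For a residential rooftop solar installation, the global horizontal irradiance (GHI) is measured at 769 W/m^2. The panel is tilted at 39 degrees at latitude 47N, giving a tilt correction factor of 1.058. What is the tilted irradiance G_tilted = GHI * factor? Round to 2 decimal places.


Identify the given values:
  GHI = 769 W/m^2, tilt correction factor = 1.058
Apply the formula G_tilted = GHI * factor:
  G_tilted = 769 * 1.058
  G_tilted = 813.60 W/m^2

813.60


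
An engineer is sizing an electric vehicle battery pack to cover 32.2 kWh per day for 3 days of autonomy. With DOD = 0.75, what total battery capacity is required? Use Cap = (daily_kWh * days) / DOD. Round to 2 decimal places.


Total energy needed = daily * days = 32.2 * 3 = 96.6 kWh
Account for depth of discharge:
  Cap = total_energy / DOD = 96.6 / 0.75
  Cap = 128.80 kWh

128.80


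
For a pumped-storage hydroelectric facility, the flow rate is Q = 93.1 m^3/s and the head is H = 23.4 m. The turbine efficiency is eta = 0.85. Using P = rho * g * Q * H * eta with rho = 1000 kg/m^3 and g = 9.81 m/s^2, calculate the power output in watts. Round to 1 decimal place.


Apply the hydropower formula P = rho * g * Q * H * eta
rho * g = 1000 * 9.81 = 9810.0
P = 9810.0 * 93.1 * 23.4 * 0.85
P = 18165755.8 W

18165755.8


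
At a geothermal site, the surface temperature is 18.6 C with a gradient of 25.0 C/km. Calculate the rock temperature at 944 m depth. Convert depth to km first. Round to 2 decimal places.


Convert depth to km: 944 / 1000 = 0.944 km
Temperature increase = gradient * depth_km = 25.0 * 0.944 = 23.6 C
Temperature at depth = T_surface + delta_T = 18.6 + 23.6
T = 42.20 C

42.20


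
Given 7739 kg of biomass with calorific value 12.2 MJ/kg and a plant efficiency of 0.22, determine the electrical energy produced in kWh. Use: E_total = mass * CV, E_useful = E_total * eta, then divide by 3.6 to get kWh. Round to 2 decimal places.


Total energy = mass * CV = 7739 * 12.2 = 94415.8 MJ
Useful energy = total * eta = 94415.8 * 0.22 = 20771.48 MJ
Convert to kWh: 20771.48 / 3.6
Useful energy = 5769.85 kWh

5769.85


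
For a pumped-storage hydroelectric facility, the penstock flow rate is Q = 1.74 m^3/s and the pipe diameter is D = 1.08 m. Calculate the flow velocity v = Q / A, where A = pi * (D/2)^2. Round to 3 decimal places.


Compute pipe cross-sectional area:
  A = pi * (D/2)^2 = pi * (1.08/2)^2 = 0.9161 m^2
Calculate velocity:
  v = Q / A = 1.74 / 0.9161
  v = 1.899 m/s

1.899


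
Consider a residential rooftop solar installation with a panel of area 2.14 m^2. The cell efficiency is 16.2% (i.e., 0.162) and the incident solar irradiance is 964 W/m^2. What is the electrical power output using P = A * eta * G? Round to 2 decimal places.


Use the solar power formula P = A * eta * G.
Given: A = 2.14 m^2, eta = 0.162, G = 964 W/m^2
P = 2.14 * 0.162 * 964
P = 334.20 W

334.20


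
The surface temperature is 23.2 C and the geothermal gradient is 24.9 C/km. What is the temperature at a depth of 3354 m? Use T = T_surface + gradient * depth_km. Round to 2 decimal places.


Convert depth to km: 3354 / 1000 = 3.354 km
Temperature increase = gradient * depth_km = 24.9 * 3.354 = 83.51 C
Temperature at depth = T_surface + delta_T = 23.2 + 83.51
T = 106.71 C

106.71


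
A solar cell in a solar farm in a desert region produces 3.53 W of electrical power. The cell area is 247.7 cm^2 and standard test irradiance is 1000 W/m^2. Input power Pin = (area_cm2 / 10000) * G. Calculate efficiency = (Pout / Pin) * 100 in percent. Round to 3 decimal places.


First compute the input power:
  Pin = area_cm2 / 10000 * G = 247.7 / 10000 * 1000 = 24.77 W
Then compute efficiency:
  Efficiency = (Pout / Pin) * 100 = (3.53 / 24.77) * 100
  Efficiency = 14.251%

14.251


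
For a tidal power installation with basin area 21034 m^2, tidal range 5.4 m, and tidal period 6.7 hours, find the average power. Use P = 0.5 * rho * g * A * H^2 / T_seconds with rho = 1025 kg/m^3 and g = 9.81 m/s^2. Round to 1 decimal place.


Convert period to seconds: T = 6.7 * 3600 = 24120.0 s
H^2 = 5.4^2 = 29.16
P = 0.5 * rho * g * A * H^2 / T
P = 0.5 * 1025 * 9.81 * 21034 * 29.16 / 24120.0
P = 127848.3 W

127848.3


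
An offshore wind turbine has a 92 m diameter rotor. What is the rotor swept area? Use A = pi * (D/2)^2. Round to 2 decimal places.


Compute the rotor radius:
  r = D / 2 = 92 / 2 = 46.0 m
Calculate swept area:
  A = pi * r^2 = pi * 46.0^2
  A = 6647.61 m^2

6647.61


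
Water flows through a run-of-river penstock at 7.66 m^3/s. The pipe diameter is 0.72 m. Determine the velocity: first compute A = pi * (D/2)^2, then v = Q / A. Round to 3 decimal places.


Compute pipe cross-sectional area:
  A = pi * (D/2)^2 = pi * (0.72/2)^2 = 0.4072 m^2
Calculate velocity:
  v = Q / A = 7.66 / 0.4072
  v = 18.814 m/s

18.814


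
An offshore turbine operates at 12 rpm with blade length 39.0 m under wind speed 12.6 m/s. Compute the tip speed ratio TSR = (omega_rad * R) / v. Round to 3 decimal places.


Convert rotational speed to rad/s:
  omega = 12 * 2 * pi / 60 = 1.2566 rad/s
Compute tip speed:
  v_tip = omega * R = 1.2566 * 39.0 = 49.009 m/s
Tip speed ratio:
  TSR = v_tip / v_wind = 49.009 / 12.6 = 3.890

3.890


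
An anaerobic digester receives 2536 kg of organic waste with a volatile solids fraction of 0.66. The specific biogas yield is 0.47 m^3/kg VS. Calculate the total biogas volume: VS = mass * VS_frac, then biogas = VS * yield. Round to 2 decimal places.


Compute volatile solids:
  VS = mass * VS_fraction = 2536 * 0.66 = 1673.76 kg
Calculate biogas volume:
  Biogas = VS * specific_yield = 1673.76 * 0.47
  Biogas = 786.67 m^3

786.67


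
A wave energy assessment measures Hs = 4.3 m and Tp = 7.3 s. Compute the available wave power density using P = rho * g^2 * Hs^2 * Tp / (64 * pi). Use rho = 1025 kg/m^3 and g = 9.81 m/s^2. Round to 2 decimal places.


Apply wave power formula:
  g^2 = 9.81^2 = 96.2361
  Hs^2 = 4.3^2 = 18.49
  Numerator = rho * g^2 * Hs^2 * Tp = 1025 * 96.2361 * 18.49 * 7.3 = 13314401.57
  Denominator = 64 * pi = 201.0619
  P = 13314401.57 / 201.0619 = 66220.40 W/m

66220.40


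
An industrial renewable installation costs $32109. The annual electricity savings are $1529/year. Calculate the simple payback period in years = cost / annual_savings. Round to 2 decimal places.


Simple payback period = initial cost / annual savings
Payback = 32109 / 1529
Payback = 21.00 years

21.00


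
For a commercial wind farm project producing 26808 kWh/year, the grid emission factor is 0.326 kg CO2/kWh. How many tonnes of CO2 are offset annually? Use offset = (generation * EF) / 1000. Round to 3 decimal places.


CO2 offset in kg = generation * emission_factor
CO2 offset = 26808 * 0.326 = 8739.41 kg
Convert to tonnes:
  CO2 offset = 8739.41 / 1000 = 8.739 tonnes

8.739


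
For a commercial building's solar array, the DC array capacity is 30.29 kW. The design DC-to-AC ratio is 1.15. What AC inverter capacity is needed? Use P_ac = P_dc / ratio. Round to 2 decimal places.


The inverter AC capacity is determined by the DC/AC ratio.
Given: P_dc = 30.29 kW, DC/AC ratio = 1.15
P_ac = P_dc / ratio = 30.29 / 1.15
P_ac = 26.34 kW

26.34


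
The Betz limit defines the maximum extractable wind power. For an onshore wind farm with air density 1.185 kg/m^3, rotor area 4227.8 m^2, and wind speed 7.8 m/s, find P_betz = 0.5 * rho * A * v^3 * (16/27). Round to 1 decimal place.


The Betz coefficient Cp_max = 16/27 = 0.5926
v^3 = 7.8^3 = 474.552
P_betz = 0.5 * rho * A * v^3 * Cp_max
P_betz = 0.5 * 1.185 * 4227.8 * 474.552 * 0.5926
P_betz = 704438.1 W

704438.1


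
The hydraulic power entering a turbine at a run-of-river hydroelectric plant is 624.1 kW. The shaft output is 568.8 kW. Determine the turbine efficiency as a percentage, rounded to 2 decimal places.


Turbine efficiency = (output power / input power) * 100
eta = (568.8 / 624.1) * 100
eta = 91.14%

91.14


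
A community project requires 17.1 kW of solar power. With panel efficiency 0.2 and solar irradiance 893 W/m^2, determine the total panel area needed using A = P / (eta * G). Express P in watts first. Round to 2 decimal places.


Convert target power to watts: P = 17.1 * 1000 = 17100.0 W
Compute denominator: eta * G = 0.2 * 893 = 178.6
Required area A = P / (eta * G) = 17100.0 / 178.6
A = 95.74 m^2

95.74


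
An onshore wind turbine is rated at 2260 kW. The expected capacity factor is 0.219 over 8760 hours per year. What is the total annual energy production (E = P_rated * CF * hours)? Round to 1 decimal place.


Annual energy = rated_kW * capacity_factor * hours_per_year
Given: P_rated = 2260 kW, CF = 0.219, hours = 8760
E = 2260 * 0.219 * 8760
E = 4335674.4 kWh

4335674.4


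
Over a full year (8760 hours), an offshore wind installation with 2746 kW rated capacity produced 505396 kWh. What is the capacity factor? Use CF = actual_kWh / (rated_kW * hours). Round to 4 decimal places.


Capacity factor = actual output / maximum possible output
Maximum possible = rated * hours = 2746 * 8760 = 24054960 kWh
CF = 505396 / 24054960
CF = 0.0210

0.0210


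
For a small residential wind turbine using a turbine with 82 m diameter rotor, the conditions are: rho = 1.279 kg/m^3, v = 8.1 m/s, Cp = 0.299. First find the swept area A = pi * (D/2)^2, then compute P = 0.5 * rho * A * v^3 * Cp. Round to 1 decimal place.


Step 1 -- Compute swept area:
  A = pi * (D/2)^2 = pi * (82/2)^2 = 5281.02 m^2
Step 2 -- Apply wind power equation:
  P = 0.5 * rho * A * v^3 * Cp
  v^3 = 8.1^3 = 531.441
  P = 0.5 * 1.279 * 5281.02 * 531.441 * 0.299
  P = 536641.7 W

536641.7


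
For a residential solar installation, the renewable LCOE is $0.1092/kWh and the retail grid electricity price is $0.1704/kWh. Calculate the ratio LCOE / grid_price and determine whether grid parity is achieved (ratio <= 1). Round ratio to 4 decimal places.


Compare LCOE to grid price:
  LCOE = $0.1092/kWh, Grid price = $0.1704/kWh
  Ratio = LCOE / grid_price = 0.1092 / 0.1704 = 0.6408
  Grid parity achieved (ratio <= 1)? yes

0.6408


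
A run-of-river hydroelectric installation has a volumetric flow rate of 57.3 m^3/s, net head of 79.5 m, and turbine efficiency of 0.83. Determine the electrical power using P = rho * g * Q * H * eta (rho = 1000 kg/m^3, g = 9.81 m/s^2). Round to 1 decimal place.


Apply the hydropower formula P = rho * g * Q * H * eta
rho * g = 1000 * 9.81 = 9810.0
P = 9810.0 * 57.3 * 79.5 * 0.83
P = 37091026.3 W

37091026.3


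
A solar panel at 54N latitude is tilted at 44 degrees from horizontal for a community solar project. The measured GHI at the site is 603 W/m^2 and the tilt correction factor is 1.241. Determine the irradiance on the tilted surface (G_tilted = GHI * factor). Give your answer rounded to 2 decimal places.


Identify the given values:
  GHI = 603 W/m^2, tilt correction factor = 1.241
Apply the formula G_tilted = GHI * factor:
  G_tilted = 603 * 1.241
  G_tilted = 748.32 W/m^2

748.32


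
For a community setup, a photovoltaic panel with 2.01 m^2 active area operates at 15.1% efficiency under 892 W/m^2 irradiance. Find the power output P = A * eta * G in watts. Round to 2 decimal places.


Use the solar power formula P = A * eta * G.
Given: A = 2.01 m^2, eta = 0.151, G = 892 W/m^2
P = 2.01 * 0.151 * 892
P = 270.73 W

270.73


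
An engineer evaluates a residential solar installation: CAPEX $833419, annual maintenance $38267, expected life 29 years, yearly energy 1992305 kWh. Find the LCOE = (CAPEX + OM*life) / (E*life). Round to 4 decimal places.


Total cost = CAPEX + OM * lifetime = 833419 + 38267 * 29 = 833419 + 1109743 = 1943162
Total generation = annual * lifetime = 1992305 * 29 = 57776845 kWh
LCOE = 1943162 / 57776845
LCOE = 0.0336 $/kWh

0.0336


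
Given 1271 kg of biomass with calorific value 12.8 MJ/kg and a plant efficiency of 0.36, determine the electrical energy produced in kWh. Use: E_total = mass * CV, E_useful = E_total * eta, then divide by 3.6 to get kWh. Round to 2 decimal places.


Total energy = mass * CV = 1271 * 12.8 = 16268.8 MJ
Useful energy = total * eta = 16268.8 * 0.36 = 5856.77 MJ
Convert to kWh: 5856.77 / 3.6
Useful energy = 1626.88 kWh

1626.88


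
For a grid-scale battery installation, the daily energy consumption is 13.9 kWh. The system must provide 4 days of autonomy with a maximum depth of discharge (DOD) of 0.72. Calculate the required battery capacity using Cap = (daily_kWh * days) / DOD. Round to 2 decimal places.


Total energy needed = daily * days = 13.9 * 4 = 55.6 kWh
Account for depth of discharge:
  Cap = total_energy / DOD = 55.6 / 0.72
  Cap = 77.22 kWh

77.22


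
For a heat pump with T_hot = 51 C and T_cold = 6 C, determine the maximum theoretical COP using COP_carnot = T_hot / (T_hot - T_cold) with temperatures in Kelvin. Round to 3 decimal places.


Convert to Kelvin:
  T_hot = 51 + 273.15 = 324.15 K
  T_cold = 6 + 273.15 = 279.15 K
Apply Carnot COP formula:
  COP = T_hot_K / (T_hot_K - T_cold_K) = 324.15 / 45.0
  COP = 7.203

7.203


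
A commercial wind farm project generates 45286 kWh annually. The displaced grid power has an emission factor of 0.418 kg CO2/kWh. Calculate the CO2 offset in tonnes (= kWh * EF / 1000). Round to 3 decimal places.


CO2 offset in kg = generation * emission_factor
CO2 offset = 45286 * 0.418 = 18929.55 kg
Convert to tonnes:
  CO2 offset = 18929.55 / 1000 = 18.930 tonnes

18.930


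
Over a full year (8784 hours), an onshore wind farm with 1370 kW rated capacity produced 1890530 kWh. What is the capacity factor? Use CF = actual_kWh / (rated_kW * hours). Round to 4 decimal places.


Capacity factor = actual output / maximum possible output
Maximum possible = rated * hours = 1370 * 8784 = 12034080 kWh
CF = 1890530 / 12034080
CF = 0.1571

0.1571


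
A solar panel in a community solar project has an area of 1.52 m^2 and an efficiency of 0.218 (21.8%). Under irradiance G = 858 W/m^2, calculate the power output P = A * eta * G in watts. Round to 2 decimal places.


Use the solar power formula P = A * eta * G.
Given: A = 1.52 m^2, eta = 0.218, G = 858 W/m^2
P = 1.52 * 0.218 * 858
P = 284.31 W

284.31


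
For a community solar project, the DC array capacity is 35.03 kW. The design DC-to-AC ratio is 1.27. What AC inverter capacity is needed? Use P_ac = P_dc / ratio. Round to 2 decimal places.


The inverter AC capacity is determined by the DC/AC ratio.
Given: P_dc = 35.03 kW, DC/AC ratio = 1.27
P_ac = P_dc / ratio = 35.03 / 1.27
P_ac = 27.58 kW

27.58


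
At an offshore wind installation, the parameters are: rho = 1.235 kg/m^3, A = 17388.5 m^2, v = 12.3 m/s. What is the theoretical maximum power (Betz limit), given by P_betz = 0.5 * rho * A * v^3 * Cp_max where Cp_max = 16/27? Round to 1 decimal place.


The Betz coefficient Cp_max = 16/27 = 0.5926
v^3 = 12.3^3 = 1860.867
P_betz = 0.5 * rho * A * v^3 * Cp_max
P_betz = 0.5 * 1.235 * 17388.5 * 1860.867 * 0.5926
P_betz = 11840516.1 W

11840516.1


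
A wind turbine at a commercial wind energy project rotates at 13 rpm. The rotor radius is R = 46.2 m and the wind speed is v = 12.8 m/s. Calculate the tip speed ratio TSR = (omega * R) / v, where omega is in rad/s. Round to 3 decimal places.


Convert rotational speed to rad/s:
  omega = 13 * 2 * pi / 60 = 1.3614 rad/s
Compute tip speed:
  v_tip = omega * R = 1.3614 * 46.2 = 62.895 m/s
Tip speed ratio:
  TSR = v_tip / v_wind = 62.895 / 12.8 = 4.914

4.914


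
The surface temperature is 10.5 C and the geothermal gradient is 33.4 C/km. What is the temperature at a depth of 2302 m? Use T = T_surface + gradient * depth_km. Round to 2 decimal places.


Convert depth to km: 2302 / 1000 = 2.302 km
Temperature increase = gradient * depth_km = 33.4 * 2.302 = 76.89 C
Temperature at depth = T_surface + delta_T = 10.5 + 76.89
T = 87.39 C

87.39


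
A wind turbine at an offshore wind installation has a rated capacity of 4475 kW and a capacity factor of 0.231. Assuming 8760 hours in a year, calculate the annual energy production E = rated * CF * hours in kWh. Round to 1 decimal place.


Annual energy = rated_kW * capacity_factor * hours_per_year
Given: P_rated = 4475 kW, CF = 0.231, hours = 8760
E = 4475 * 0.231 * 8760
E = 9055431.0 kWh

9055431.0


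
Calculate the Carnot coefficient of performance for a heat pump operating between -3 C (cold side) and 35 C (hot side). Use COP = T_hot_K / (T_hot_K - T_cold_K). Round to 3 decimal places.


Convert to Kelvin:
  T_hot = 35 + 273.15 = 308.15 K
  T_cold = -3 + 273.15 = 270.15 K
Apply Carnot COP formula:
  COP = T_hot_K / (T_hot_K - T_cold_K) = 308.15 / 38.0
  COP = 8.109

8.109


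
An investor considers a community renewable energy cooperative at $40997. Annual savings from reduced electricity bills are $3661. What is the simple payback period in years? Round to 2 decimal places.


Simple payback period = initial cost / annual savings
Payback = 40997 / 3661
Payback = 11.20 years

11.20


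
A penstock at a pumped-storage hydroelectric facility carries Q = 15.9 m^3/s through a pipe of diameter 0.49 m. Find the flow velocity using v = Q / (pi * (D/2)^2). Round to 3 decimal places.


Compute pipe cross-sectional area:
  A = pi * (D/2)^2 = pi * (0.49/2)^2 = 0.1886 m^2
Calculate velocity:
  v = Q / A = 15.9 / 0.1886
  v = 84.317 m/s

84.317


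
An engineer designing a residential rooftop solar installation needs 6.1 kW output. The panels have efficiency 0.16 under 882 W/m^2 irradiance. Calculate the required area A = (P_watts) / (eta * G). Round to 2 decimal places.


Convert target power to watts: P = 6.1 * 1000 = 6100.0 W
Compute denominator: eta * G = 0.16 * 882 = 141.12
Required area A = P / (eta * G) = 6100.0 / 141.12
A = 43.23 m^2

43.23


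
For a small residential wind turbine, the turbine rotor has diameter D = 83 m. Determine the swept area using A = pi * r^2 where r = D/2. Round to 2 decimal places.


Compute the rotor radius:
  r = D / 2 = 83 / 2 = 41.5 m
Calculate swept area:
  A = pi * r^2 = pi * 41.5^2
  A = 5410.61 m^2

5410.61


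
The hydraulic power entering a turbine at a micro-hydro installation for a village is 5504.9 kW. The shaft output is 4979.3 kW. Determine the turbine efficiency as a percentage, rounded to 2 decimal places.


Turbine efficiency = (output power / input power) * 100
eta = (4979.3 / 5504.9) * 100
eta = 90.45%

90.45


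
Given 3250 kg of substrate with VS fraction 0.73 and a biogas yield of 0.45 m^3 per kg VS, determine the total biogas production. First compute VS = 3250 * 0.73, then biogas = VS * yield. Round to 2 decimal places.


Compute volatile solids:
  VS = mass * VS_fraction = 3250 * 0.73 = 2372.5 kg
Calculate biogas volume:
  Biogas = VS * specific_yield = 2372.5 * 0.45
  Biogas = 1067.63 m^3

1067.63


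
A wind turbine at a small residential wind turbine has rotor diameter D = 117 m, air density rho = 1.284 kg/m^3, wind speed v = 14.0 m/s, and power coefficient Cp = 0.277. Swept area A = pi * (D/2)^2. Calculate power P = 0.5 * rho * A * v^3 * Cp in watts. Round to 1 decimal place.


Step 1 -- Compute swept area:
  A = pi * (D/2)^2 = pi * (117/2)^2 = 10751.32 m^2
Step 2 -- Apply wind power equation:
  P = 0.5 * rho * A * v^3 * Cp
  v^3 = 14.0^3 = 2744.0
  P = 0.5 * 1.284 * 10751.32 * 2744.0 * 0.277
  P = 5246389.2 W

5246389.2


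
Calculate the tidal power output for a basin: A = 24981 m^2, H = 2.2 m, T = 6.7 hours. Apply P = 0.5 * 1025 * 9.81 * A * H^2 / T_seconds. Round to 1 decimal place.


Convert period to seconds: T = 6.7 * 3600 = 24120.0 s
H^2 = 2.2^2 = 4.84
P = 0.5 * rho * g * A * H^2 / T
P = 0.5 * 1025 * 9.81 * 24981 * 4.84 / 24120.0
P = 25202.3 W

25202.3


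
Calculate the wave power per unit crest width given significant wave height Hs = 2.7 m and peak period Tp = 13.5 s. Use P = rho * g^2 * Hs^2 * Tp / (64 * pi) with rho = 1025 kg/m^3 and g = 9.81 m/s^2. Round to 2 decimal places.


Apply wave power formula:
  g^2 = 9.81^2 = 96.2361
  Hs^2 = 2.7^2 = 7.29
  Numerator = rho * g^2 * Hs^2 * Tp = 1025 * 96.2361 * 7.29 * 13.5 = 9707852.68
  Denominator = 64 * pi = 201.0619
  P = 9707852.68 / 201.0619 = 48282.90 W/m

48282.90


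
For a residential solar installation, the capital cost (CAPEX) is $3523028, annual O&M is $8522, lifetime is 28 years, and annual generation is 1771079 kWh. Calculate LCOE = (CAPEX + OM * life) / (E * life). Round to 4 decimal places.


Total cost = CAPEX + OM * lifetime = 3523028 + 8522 * 28 = 3523028 + 238616 = 3761644
Total generation = annual * lifetime = 1771079 * 28 = 49590212 kWh
LCOE = 3761644 / 49590212
LCOE = 0.0759 $/kWh

0.0759


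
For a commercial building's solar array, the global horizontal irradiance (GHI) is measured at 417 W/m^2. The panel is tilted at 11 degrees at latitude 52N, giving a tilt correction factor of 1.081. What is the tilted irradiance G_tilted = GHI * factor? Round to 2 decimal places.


Identify the given values:
  GHI = 417 W/m^2, tilt correction factor = 1.081
Apply the formula G_tilted = GHI * factor:
  G_tilted = 417 * 1.081
  G_tilted = 450.78 W/m^2

450.78


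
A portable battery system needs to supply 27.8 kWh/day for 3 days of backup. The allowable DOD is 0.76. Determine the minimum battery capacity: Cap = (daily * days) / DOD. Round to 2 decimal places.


Total energy needed = daily * days = 27.8 * 3 = 83.4 kWh
Account for depth of discharge:
  Cap = total_energy / DOD = 83.4 / 0.76
  Cap = 109.74 kWh

109.74


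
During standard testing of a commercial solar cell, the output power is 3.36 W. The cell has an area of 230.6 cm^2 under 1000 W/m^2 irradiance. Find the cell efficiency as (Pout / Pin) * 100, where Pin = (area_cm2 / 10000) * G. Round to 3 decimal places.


First compute the input power:
  Pin = area_cm2 / 10000 * G = 230.6 / 10000 * 1000 = 23.06 W
Then compute efficiency:
  Efficiency = (Pout / Pin) * 100 = (3.36 / 23.06) * 100
  Efficiency = 14.571%

14.571


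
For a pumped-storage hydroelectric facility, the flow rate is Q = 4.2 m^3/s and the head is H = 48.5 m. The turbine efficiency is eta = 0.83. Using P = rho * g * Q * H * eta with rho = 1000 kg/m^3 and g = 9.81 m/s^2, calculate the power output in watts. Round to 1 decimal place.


Apply the hydropower formula P = rho * g * Q * H * eta
rho * g = 1000 * 9.81 = 9810.0
P = 9810.0 * 4.2 * 48.5 * 0.83
P = 1658586.5 W

1658586.5


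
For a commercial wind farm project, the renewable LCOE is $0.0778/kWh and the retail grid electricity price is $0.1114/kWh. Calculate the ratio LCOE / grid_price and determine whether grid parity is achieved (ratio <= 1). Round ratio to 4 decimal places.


Compare LCOE to grid price:
  LCOE = $0.0778/kWh, Grid price = $0.1114/kWh
  Ratio = LCOE / grid_price = 0.0778 / 0.1114 = 0.6984
  Grid parity achieved (ratio <= 1)? yes

0.6984
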